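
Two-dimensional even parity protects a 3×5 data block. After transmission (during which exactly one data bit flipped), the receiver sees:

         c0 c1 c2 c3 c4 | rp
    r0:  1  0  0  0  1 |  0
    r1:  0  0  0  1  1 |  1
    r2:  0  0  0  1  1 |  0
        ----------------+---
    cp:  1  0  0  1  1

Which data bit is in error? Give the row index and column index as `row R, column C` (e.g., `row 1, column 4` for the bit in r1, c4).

row 1, column 3

Recompute each row's even parity and compare to rp:
  r0: data parity 0, sent rp 0 → ok
  r1: data parity 0, sent rp 1 → mismatch
  r2: data parity 0, sent rp 0 → ok
Recompute each column's even parity and compare to cp:
  c0: data parity 1, sent cp 1 → ok
  c1: data parity 0, sent cp 0 → ok
  c2: data parity 0, sent cp 0 → ok
  c3: data parity 0, sent cp 1 → mismatch
  c4: data parity 1, sent cp 1 → ok
Exactly one row (r1) and one column (c3) fail → the flipped bit is at their intersection.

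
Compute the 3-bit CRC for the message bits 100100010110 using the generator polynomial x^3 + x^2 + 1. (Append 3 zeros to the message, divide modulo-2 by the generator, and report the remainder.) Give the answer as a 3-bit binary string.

011

Append 3 zeros: 100100010110000. Divide by 1101 (XOR where the leading bit is 1):
  pos 0: 1001 XOR 1101 = 0100
  pos 1: 1000 XOR 1101 = 0101
  pos 2: 1010 XOR 1101 = 0111
  pos 3: 1110 XOR 1101 = 0011
  pos 5: 1110 XOR 1101 = 0011
  pos 7: 1111 XOR 1101 = 0010
  pos 9: 1000 XOR 1101 = 0101
  pos 10: 1010 XOR 1101 = 0111
  pos 11: 1110 XOR 1101 = 0011
Remainder (last 3 bits) = 011. This is the CRC / FCS.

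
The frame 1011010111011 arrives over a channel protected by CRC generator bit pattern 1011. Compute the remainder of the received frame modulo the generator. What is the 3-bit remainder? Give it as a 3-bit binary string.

000

Modulo-2 division of 1011010111011 by 1011:
  pos 0: 1011 XOR 1011 = 0000
  pos 5: 1011 XOR 1011 = 0000
  pos 9: 1011 XOR 1011 = 0000
Remainder = 000 (zero — the frame passes the CRC check).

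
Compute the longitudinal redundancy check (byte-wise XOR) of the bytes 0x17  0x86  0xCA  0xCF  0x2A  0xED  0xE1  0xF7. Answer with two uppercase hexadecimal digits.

45

XOR the bytes together:
  start with 0x17
  0x17 ⊕ 0x86 = 0x91
  0x91 ⊕ 0xCA = 0x5B
  0x5B ⊕ 0xCF = 0x94
  0x94 ⊕ 0x2A = 0xBE
  0xBE ⊕ 0xED = 0x53
  0x53 ⊕ 0xE1 = 0xB2
  0xB2 ⊕ 0xF7 = 0x45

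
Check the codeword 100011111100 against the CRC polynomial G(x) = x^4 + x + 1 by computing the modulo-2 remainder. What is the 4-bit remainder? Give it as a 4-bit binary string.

Modulo-2 division of 100011111100 by 10011:
  pos 0: 10001 XOR 10011 = 00010
  pos 3: 10111 XOR 10011 = 00100
  pos 5: 10011 XOR 10011 = 00000
Remainder = 0000 (zero — the frame passes the CRC check).

0000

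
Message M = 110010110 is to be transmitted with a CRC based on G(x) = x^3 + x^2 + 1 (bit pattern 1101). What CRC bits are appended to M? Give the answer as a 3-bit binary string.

111

Append 3 zeros: 110010110000. Divide by 1101 (XOR where the leading bit is 1):
  pos 0: 1100 XOR 1101 = 0001
  pos 3: 1101 XOR 1101 = 0000
  pos 7: 1000 XOR 1101 = 0101
  pos 8: 1010 XOR 1101 = 0111
Remainder (last 3 bits) = 111. This is the CRC / FCS.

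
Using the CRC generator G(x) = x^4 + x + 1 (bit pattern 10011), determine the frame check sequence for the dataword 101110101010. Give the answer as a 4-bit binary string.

1010

Append 4 zeros: 1011101010100000. Divide by 10011 (XOR where the leading bit is 1):
  pos 0: 10111 XOR 10011 = 00100
  pos 2: 10001 XOR 10011 = 00010
  pos 5: 10010 XOR 10011 = 00001
  pos 9: 11000 XOR 10011 = 01011
  pos 10: 10110 XOR 10011 = 00101
Remainder (last 4 bits) = 1010. This is the CRC / FCS.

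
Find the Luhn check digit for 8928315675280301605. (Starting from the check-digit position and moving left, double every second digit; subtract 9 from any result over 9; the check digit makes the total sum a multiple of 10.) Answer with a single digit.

8

Partial digits right→left: 5 0 6 1 0 3 0 8 2 5 7 6 5 1 3 8 2 9 8
Double every second digit counting from the check-digit position (so the 1st, 3rd, 5th, ... of the partial from the right).
  doubled (with −9 where >9): 1 3 0 0 4 5 1 6 4 7 → sum 31
  kept as-is: 0 1 3 8 5 6 1 8 9 → sum 41
Total = 31 + 41 = 72.
Check digit = (10 − (72 mod 10)) mod 10 = 8.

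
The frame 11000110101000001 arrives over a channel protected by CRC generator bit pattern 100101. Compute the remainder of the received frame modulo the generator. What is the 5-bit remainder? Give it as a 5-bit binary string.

Modulo-2 division of 11000110101000001 by 100101:
  pos 0: 110001 XOR 100101 = 010100
  pos 1: 101001 XOR 100101 = 001100
  pos 3: 110001 XOR 100101 = 010100
  pos 4: 101000 XOR 100101 = 001101
  pos 6: 110110 XOR 100101 = 010011
  pos 7: 100110 XOR 100101 = 000011
  pos 11: 110001 XOR 100101 = 010100
Remainder = 10100 (nonzero — an error is detected).

10100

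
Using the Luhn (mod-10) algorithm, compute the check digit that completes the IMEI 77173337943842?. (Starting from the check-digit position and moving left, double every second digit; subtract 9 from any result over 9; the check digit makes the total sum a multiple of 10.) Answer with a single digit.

Partial digits right→left: 2 4 8 3 4 9 7 3 3 3 7 1 7 7
Double every second digit counting from the check-digit position (so the 1st, 3rd, 5th, ... of the partial from the right).
  doubled (with −9 where >9): 4 7 8 5 6 5 5 → sum 40
  kept as-is: 4 3 9 3 3 1 7 → sum 30
Total = 40 + 30 = 70.
Check digit = (10 − (70 mod 10)) mod 10 = 0.

0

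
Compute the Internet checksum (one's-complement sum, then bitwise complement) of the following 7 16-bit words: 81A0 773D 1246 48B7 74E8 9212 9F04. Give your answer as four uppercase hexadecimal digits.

One's-complement addition (fold any carry out of bit 15 back into bit 0):
  0x81A0 + 0x773D = 0x0F8DD
  0xF8DD + 0x1246 = 0x10B23 → wrap carry → 0x0B24
  0x0B24 + 0x48B7 = 0x053DB
  0x53DB + 0x74E8 = 0x0C8C3
  0xC8C3 + 0x9212 = 0x15AD5 → wrap carry → 0x5AD6
  0x5AD6 + 0x9F04 = 0x0F9DA
One's-complement sum = 0xF9DA.
Checksum = ~0xF9DA & 0xFFFF = 0x0625.

0625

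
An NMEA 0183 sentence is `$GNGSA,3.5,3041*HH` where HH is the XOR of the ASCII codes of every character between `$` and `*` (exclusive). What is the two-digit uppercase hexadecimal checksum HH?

72

XOR the ASCII codes of the payload characters:
  'G' = 0x47 → acc = 0x47
  'N' = 0x4E → acc = 0x09
  'G' = 0x47 → acc = 0x4E
  'S' = 0x53 → acc = 0x1D
  'A' = 0x41 → acc = 0x5C
  ',' = 0x2C → acc = 0x70
  '3' = 0x33 → acc = 0x43
  '.' = 0x2E → acc = 0x6D
  '5' = 0x35 → acc = 0x58
  ',' = 0x2C → acc = 0x74
  '3' = 0x33 → acc = 0x47
  '0' = 0x30 → acc = 0x77
  '4' = 0x34 → acc = 0x43
  '1' = 0x31 → acc = 0x72
Checksum = 0x72.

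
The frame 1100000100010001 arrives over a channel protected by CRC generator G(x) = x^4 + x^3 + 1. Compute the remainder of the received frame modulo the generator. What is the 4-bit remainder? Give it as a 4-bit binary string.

Modulo-2 division of 1100000100010001 by 11001:
  pos 0: 11000 XOR 11001 = 00001
  pos 4: 10010 XOR 11001 = 01011
  pos 5: 10110 XOR 11001 = 01111
  pos 6: 11110 XOR 11001 = 00111
  pos 8: 11110 XOR 11001 = 00111
  pos 10: 11100 XOR 11001 = 00101
Remainder = 1011 (nonzero — an error is detected).

1011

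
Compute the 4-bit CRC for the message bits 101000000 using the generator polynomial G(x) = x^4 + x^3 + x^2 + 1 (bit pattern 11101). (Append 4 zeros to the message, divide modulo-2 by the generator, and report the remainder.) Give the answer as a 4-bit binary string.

Append 4 zeros: 1010000000000. Divide by 11101 (XOR where the leading bit is 1):
  pos 0: 10100 XOR 11101 = 01001
  pos 1: 10010 XOR 11101 = 01111
  pos 2: 11110 XOR 11101 = 00011
  pos 5: 11000 XOR 11101 = 00101
  pos 7: 10100 XOR 11101 = 01001
  pos 8: 10010 XOR 11101 = 01111
Remainder (last 4 bits) = 1111. This is the CRC / FCS.

1111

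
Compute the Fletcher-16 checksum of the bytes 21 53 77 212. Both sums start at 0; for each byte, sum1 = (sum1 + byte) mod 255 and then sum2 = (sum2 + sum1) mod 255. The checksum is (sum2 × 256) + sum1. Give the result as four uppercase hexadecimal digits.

Running sums (mod 255):
  after byte 0 (21): sum1=21, sum2=21
  after byte 1 (53): sum1=74, sum2=95
  after byte 2 (77): sum1=151, sum2=246
  after byte 3 (212): sum1=108, sum2=99
Checksum = sum2·256 + sum1 = 99·256 + 108 = 25452 = 0x636C.

636C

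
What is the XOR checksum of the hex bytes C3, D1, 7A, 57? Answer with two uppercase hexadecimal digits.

XOR the bytes together:
  start with 0xC3
  0xC3 ⊕ 0xD1 = 0x12
  0x12 ⊕ 0x7A = 0x68
  0x68 ⊕ 0x57 = 0x3F

3F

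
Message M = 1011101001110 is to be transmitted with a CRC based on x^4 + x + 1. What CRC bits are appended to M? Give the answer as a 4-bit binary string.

Append 4 zeros: 10111010011100000. Divide by 10011 (XOR where the leading bit is 1):
  pos 0: 10111 XOR 10011 = 00100
  pos 2: 10001 XOR 10011 = 00010
  pos 5: 10001 XOR 10011 = 00010
  pos 8: 10110 XOR 10011 = 00101
  pos 10: 10100 XOR 10011 = 00111
  pos 12: 11100 XOR 10011 = 01111
Remainder (last 4 bits) = 1111. This is the CRC / FCS.

1111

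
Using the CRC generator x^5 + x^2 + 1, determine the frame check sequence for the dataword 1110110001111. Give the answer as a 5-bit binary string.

10011

Append 5 zeros: 111011000111100000. Divide by 100101 (XOR where the leading bit is 1):
  pos 0: 111011 XOR 100101 = 011110
  pos 1: 111100 XOR 100101 = 011001
  pos 2: 110010 XOR 100101 = 010111
  pos 3: 101110 XOR 100101 = 001011
  pos 5: 101111 XOR 100101 = 001010
  pos 7: 101011 XOR 100101 = 001110
  pos 9: 111000 XOR 100101 = 011101
  pos 10: 111010 XOR 100101 = 011111
  pos 11: 111110 XOR 100101 = 011011
  pos 12: 110110 XOR 100101 = 010011
Remainder (last 5 bits) = 10011. This is the CRC / FCS.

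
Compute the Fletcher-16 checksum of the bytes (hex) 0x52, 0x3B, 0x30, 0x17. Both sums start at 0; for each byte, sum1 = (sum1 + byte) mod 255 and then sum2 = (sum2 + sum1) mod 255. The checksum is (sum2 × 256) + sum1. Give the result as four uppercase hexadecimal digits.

Running sums (mod 255):
  after byte 0 (0x52): sum1=82, sum2=82
  after byte 1 (0x3B): sum1=141, sum2=223
  after byte 2 (0x30): sum1=189, sum2=157
  after byte 3 (0x17): sum1=212, sum2=114
Checksum = sum2·256 + sum1 = 114·256 + 212 = 29396 = 0x72D4.

72D4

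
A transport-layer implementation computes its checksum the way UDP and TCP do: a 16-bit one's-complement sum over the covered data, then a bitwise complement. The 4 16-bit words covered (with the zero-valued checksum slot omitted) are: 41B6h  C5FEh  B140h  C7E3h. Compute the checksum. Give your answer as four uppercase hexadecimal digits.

One's-complement addition (fold any carry out of bit 15 back into bit 0):
  0x41B6 + 0xC5FE = 0x107B4 → wrap carry → 0x07B5
  0x07B5 + 0xB140 = 0x0B8F5
  0xB8F5 + 0xC7E3 = 0x180D8 → wrap carry → 0x80D9
One's-complement sum = 0x80D9.
Checksum = ~0x80D9 & 0xFFFF = 0x7F26.

7F26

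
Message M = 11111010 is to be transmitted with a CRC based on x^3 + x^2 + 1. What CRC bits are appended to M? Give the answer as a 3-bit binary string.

Append 3 zeros: 11111010000. Divide by 1101 (XOR where the leading bit is 1):
  pos 0: 1111 XOR 1101 = 0010
  pos 2: 1010 XOR 1101 = 0111
  pos 3: 1111 XOR 1101 = 0010
  pos 5: 1000 XOR 1101 = 0101
  pos 6: 1010 XOR 1101 = 0111
  pos 7: 1110 XOR 1101 = 0011
Remainder (last 3 bits) = 011. This is the CRC / FCS.

011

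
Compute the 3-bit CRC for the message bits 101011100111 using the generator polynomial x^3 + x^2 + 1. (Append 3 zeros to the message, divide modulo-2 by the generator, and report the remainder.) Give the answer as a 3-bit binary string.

Append 3 zeros: 101011100111000. Divide by 1101 (XOR where the leading bit is 1):
  pos 0: 1010 XOR 1101 = 0111
  pos 1: 1111 XOR 1101 = 0010
  pos 3: 1011 XOR 1101 = 0110
  pos 4: 1100 XOR 1101 = 0001
  pos 7: 1011 XOR 1101 = 0110
  pos 8: 1101 XOR 1101 = 0000
Remainder (last 3 bits) = 000. This is the CRC / FCS.

000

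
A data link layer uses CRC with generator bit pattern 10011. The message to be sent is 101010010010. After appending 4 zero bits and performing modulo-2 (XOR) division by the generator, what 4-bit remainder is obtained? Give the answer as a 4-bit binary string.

0001

Append 4 zeros: 1010100100100000. Divide by 10011 (XOR where the leading bit is 1):
  pos 0: 10101 XOR 10011 = 00110
  pos 2: 11000 XOR 10011 = 01011
  pos 3: 10111 XOR 10011 = 00100
  pos 5: 10000 XOR 10011 = 00011
  pos 8: 11100 XOR 10011 = 01111
  pos 9: 11110 XOR 10011 = 01101
  pos 10: 11010 XOR 10011 = 01001
  pos 11: 10010 XOR 10011 = 00001
Remainder (last 4 bits) = 0001. This is the CRC / FCS.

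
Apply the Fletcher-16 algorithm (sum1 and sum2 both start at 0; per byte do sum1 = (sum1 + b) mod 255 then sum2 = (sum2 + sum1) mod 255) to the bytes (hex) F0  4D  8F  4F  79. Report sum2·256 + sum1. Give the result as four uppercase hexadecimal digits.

Running sums (mod 255):
  after byte 0 (F0): sum1=240, sum2=240
  after byte 1 (4D): sum1=62, sum2=47
  after byte 2 (8F): sum1=205, sum2=252
  after byte 3 (4F): sum1=29, sum2=26
  after byte 4 (79): sum1=150, sum2=176
Checksum = sum2·256 + sum1 = 176·256 + 150 = 45206 = 0xB096.

B096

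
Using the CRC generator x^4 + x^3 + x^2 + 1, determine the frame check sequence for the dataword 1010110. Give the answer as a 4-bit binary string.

0011

Append 4 zeros: 10101100000. Divide by 11101 (XOR where the leading bit is 1):
  pos 0: 10101 XOR 11101 = 01000
  pos 1: 10001 XOR 11101 = 01100
  pos 2: 11000 XOR 11101 = 00101
  pos 4: 10100 XOR 11101 = 01001
  pos 5: 10010 XOR 11101 = 01111
  pos 6: 11110 XOR 11101 = 00011
Remainder (last 4 bits) = 0011. This is the CRC / FCS.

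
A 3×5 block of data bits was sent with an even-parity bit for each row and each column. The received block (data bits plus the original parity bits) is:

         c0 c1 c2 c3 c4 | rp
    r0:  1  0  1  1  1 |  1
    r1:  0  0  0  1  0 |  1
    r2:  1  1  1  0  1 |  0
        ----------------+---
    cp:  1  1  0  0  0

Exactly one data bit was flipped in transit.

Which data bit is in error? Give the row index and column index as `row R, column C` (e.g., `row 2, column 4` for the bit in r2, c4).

Recompute each row's even parity and compare to rp:
  r0: data parity 0, sent rp 1 → mismatch
  r1: data parity 1, sent rp 1 → ok
  r2: data parity 0, sent rp 0 → ok
Recompute each column's even parity and compare to cp:
  c0: data parity 0, sent cp 1 → mismatch
  c1: data parity 1, sent cp 1 → ok
  c2: data parity 0, sent cp 0 → ok
  c3: data parity 0, sent cp 0 → ok
  c4: data parity 0, sent cp 0 → ok
Exactly one row (r0) and one column (c0) fail → the flipped bit is at their intersection.

row 0, column 0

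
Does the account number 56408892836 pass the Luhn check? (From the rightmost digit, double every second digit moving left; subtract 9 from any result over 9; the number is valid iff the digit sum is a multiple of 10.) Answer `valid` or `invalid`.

From the right, keep odd positions and double even positions (subtract 9 from any doubled value over 9):
  doubled (positions 2,4,...): 6 4 7 0 3 → sum 20
  kept (positions 1,3,...): 6 8 9 8 4 5 → sum 40
Total = 60.
60 mod 10 = 0, so the number is valid.

valid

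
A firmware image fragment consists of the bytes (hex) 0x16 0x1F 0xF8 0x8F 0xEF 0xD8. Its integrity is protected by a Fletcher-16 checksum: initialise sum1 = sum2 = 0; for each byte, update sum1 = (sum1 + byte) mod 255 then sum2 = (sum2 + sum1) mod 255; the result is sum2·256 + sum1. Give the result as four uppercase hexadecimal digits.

Running sums (mod 255):
  after byte 0 (0x16): sum1=22, sum2=22
  after byte 1 (0x1F): sum1=53, sum2=75
  after byte 2 (0xF8): sum1=46, sum2=121
  after byte 3 (0x8F): sum1=189, sum2=55
  after byte 4 (0xEF): sum1=173, sum2=228
  after byte 5 (0xD8): sum1=134, sum2=107
Checksum = sum2·256 + sum1 = 107·256 + 134 = 27526 = 0x6B86.

6B86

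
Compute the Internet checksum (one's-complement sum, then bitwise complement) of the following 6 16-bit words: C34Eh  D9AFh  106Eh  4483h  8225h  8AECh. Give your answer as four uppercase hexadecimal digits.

One's-complement addition (fold any carry out of bit 15 back into bit 0):
  0xC34E + 0xD9AF = 0x19CFD → wrap carry → 0x9CFE
  0x9CFE + 0x106E = 0x0AD6C
  0xAD6C + 0x4483 = 0x0F1EF
  0xF1EF + 0x8225 = 0x17414 → wrap carry → 0x7415
  0x7415 + 0x8AEC = 0x0FF01
One's-complement sum = 0xFF01.
Checksum = ~0xFF01 & 0xFFFF = 0x00FE.

00FE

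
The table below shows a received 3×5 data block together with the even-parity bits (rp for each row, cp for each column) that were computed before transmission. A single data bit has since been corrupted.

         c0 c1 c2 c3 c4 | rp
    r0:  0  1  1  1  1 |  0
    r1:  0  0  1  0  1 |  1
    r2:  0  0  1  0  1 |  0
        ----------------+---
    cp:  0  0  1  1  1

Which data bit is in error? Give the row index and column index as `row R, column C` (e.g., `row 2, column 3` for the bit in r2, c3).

row 1, column 1

Recompute each row's even parity and compare to rp:
  r0: data parity 0, sent rp 0 → ok
  r1: data parity 0, sent rp 1 → mismatch
  r2: data parity 0, sent rp 0 → ok
Recompute each column's even parity and compare to cp:
  c0: data parity 0, sent cp 0 → ok
  c1: data parity 1, sent cp 0 → mismatch
  c2: data parity 1, sent cp 1 → ok
  c3: data parity 1, sent cp 1 → ok
  c4: data parity 1, sent cp 1 → ok
Exactly one row (r1) and one column (c1) fail → the flipped bit is at their intersection.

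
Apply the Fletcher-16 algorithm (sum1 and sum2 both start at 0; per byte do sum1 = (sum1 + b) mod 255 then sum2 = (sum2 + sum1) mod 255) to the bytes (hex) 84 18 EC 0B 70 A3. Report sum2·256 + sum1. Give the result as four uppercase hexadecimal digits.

ECA8

Running sums (mod 255):
  after byte 0 (84): sum1=132, sum2=132
  after byte 1 (18): sum1=156, sum2=33
  after byte 2 (EC): sum1=137, sum2=170
  after byte 3 (0B): sum1=148, sum2=63
  after byte 4 (70): sum1=5, sum2=68
  after byte 5 (A3): sum1=168, sum2=236
Checksum = sum2·256 + sum1 = 236·256 + 168 = 60584 = 0xECA8.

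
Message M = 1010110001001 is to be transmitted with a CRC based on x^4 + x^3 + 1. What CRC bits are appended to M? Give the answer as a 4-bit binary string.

Append 4 zeros: 10101100010010000. Divide by 11001 (XOR where the leading bit is 1):
  pos 0: 10101 XOR 11001 = 01100
  pos 1: 11001 XOR 11001 = 00000
  pos 9: 10010 XOR 11001 = 01011
  pos 10: 10110 XOR 11001 = 01111
  pos 11: 11110 XOR 11001 = 00111
Remainder (last 4 bits) = 1110. This is the CRC / FCS.

1110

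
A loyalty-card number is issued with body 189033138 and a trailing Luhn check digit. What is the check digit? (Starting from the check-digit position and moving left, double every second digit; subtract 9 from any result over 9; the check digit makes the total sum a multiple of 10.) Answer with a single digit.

0

Partial digits right→left: 8 3 1 3 3 0 9 8 1
Double every second digit counting from the check-digit position (so the 1st, 3rd, 5th, ... of the partial from the right).
  doubled (with −9 where >9): 7 2 6 9 2 → sum 26
  kept as-is: 3 3 0 8 → sum 14
Total = 26 + 14 = 40.
Check digit = (10 − (40 mod 10)) mod 10 = 0.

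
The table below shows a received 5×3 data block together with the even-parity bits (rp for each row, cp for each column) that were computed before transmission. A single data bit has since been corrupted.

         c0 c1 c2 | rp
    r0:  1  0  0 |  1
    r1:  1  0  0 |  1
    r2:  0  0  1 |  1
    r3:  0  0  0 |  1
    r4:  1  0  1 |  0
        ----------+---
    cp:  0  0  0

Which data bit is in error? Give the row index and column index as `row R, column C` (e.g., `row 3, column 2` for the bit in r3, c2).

Recompute each row's even parity and compare to rp:
  r0: data parity 1, sent rp 1 → ok
  r1: data parity 1, sent rp 1 → ok
  r2: data parity 1, sent rp 1 → ok
  r3: data parity 0, sent rp 1 → mismatch
  r4: data parity 0, sent rp 0 → ok
Recompute each column's even parity and compare to cp:
  c0: data parity 1, sent cp 0 → mismatch
  c1: data parity 0, sent cp 0 → ok
  c2: data parity 0, sent cp 0 → ok
Exactly one row (r3) and one column (c0) fail → the flipped bit is at their intersection.

row 3, column 0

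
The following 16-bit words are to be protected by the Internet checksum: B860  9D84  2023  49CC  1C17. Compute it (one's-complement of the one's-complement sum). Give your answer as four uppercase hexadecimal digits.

2414

One's-complement addition (fold any carry out of bit 15 back into bit 0):
  0xB860 + 0x9D84 = 0x155E4 → wrap carry → 0x55E5
  0x55E5 + 0x2023 = 0x07608
  0x7608 + 0x49CC = 0x0BFD4
  0xBFD4 + 0x1C17 = 0x0DBEB
One's-complement sum = 0xDBEB.
Checksum = ~0xDBEB & 0xFFFF = 0x2414.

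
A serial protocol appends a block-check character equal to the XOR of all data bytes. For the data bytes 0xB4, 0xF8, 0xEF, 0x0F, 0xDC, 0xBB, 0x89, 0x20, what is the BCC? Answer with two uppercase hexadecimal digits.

62

XOR the bytes together:
  start with 0xB4
  0xB4 ⊕ 0xF8 = 0x4C
  0x4C ⊕ 0xEF = 0xA3
  0xA3 ⊕ 0x0F = 0xAC
  0xAC ⊕ 0xDC = 0x70
  0x70 ⊕ 0xBB = 0xCB
  0xCB ⊕ 0x89 = 0x42
  0x42 ⊕ 0x20 = 0x62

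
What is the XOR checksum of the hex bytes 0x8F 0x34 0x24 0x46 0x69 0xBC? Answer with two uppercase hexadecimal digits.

XOR the bytes together:
  start with 0x8F
  0x8F ⊕ 0x34 = 0xBB
  0xBB ⊕ 0x24 = 0x9F
  0x9F ⊕ 0x46 = 0xD9
  0xD9 ⊕ 0x69 = 0xB0
  0xB0 ⊕ 0xBC = 0x0C

0C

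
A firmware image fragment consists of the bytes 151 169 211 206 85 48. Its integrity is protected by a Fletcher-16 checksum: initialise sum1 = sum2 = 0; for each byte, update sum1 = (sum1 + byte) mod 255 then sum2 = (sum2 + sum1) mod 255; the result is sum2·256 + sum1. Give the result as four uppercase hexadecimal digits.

7469

Running sums (mod 255):
  after byte 0 (151): sum1=151, sum2=151
  after byte 1 (169): sum1=65, sum2=216
  after byte 2 (211): sum1=21, sum2=237
  after byte 3 (206): sum1=227, sum2=209
  after byte 4 (85): sum1=57, sum2=11
  after byte 5 (48): sum1=105, sum2=116
Checksum = sum2·256 + sum1 = 116·256 + 105 = 29801 = 0x7469.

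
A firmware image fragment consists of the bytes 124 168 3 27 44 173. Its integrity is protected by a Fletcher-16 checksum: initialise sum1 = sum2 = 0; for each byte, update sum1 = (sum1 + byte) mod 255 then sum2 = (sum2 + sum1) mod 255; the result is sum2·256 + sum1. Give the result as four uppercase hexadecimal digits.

991D

Running sums (mod 255):
  after byte 0 (124): sum1=124, sum2=124
  after byte 1 (168): sum1=37, sum2=161
  after byte 2 (3): sum1=40, sum2=201
  after byte 3 (27): sum1=67, sum2=13
  after byte 4 (44): sum1=111, sum2=124
  after byte 5 (173): sum1=29, sum2=153
Checksum = sum2·256 + sum1 = 153·256 + 29 = 39197 = 0x991D.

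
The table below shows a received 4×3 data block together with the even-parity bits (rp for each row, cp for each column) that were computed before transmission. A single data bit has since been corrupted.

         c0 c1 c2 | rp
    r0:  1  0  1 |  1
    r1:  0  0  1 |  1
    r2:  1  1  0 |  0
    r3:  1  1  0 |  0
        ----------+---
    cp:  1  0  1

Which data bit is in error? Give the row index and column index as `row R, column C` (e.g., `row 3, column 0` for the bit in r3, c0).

Recompute each row's even parity and compare to rp:
  r0: data parity 0, sent rp 1 → mismatch
  r1: data parity 1, sent rp 1 → ok
  r2: data parity 0, sent rp 0 → ok
  r3: data parity 0, sent rp 0 → ok
Recompute each column's even parity and compare to cp:
  c0: data parity 1, sent cp 1 → ok
  c1: data parity 0, sent cp 0 → ok
  c2: data parity 0, sent cp 1 → mismatch
Exactly one row (r0) and one column (c2) fail → the flipped bit is at their intersection.

row 0, column 2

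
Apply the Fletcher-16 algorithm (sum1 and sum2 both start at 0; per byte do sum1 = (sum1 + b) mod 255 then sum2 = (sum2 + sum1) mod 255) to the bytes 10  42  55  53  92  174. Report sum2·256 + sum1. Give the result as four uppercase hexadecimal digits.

F2AB

Running sums (mod 255):
  after byte 0 (10): sum1=10, sum2=10
  after byte 1 (42): sum1=52, sum2=62
  after byte 2 (55): sum1=107, sum2=169
  after byte 3 (53): sum1=160, sum2=74
  after byte 4 (92): sum1=252, sum2=71
  after byte 5 (174): sum1=171, sum2=242
Checksum = sum2·256 + sum1 = 242·256 + 171 = 62123 = 0xF2AB.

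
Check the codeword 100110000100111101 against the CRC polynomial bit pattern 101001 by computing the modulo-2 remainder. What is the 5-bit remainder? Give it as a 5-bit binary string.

00000

Modulo-2 division of 100110000100111101 by 101001:
  pos 0: 100110 XOR 101001 = 001111
  pos 2: 111100 XOR 101001 = 010101
  pos 3: 101010 XOR 101001 = 000011
  pos 7: 111001 XOR 101001 = 010000
  pos 8: 100001 XOR 101001 = 001000
  pos 10: 100011 XOR 101001 = 001010
  pos 12: 101001 XOR 101001 = 000000
Remainder = 00000 (zero — the frame passes the CRC check).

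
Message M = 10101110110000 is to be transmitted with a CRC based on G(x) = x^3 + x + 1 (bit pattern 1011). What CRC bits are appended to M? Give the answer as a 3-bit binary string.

Append 3 zeros: 10101110110000000. Divide by 1011 (XOR where the leading bit is 1):
  pos 0: 1010 XOR 1011 = 0001
  pos 3: 1111 XOR 1011 = 0100
  pos 4: 1000 XOR 1011 = 0011
  pos 6: 1111 XOR 1011 = 0100
  pos 7: 1000 XOR 1011 = 0011
  pos 9: 1100 XOR 1011 = 0111
  pos 10: 1110 XOR 1011 = 0101
  pos 11: 1010 XOR 1011 = 0001
Remainder (last 3 bits) = 100. This is the CRC / FCS.

100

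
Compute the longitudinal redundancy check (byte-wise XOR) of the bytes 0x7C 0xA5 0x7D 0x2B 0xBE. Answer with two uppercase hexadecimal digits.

31

XOR the bytes together:
  start with 0x7C
  0x7C ⊕ 0xA5 = 0xD9
  0xD9 ⊕ 0x7D = 0xA4
  0xA4 ⊕ 0x2B = 0x8F
  0x8F ⊕ 0xBE = 0x31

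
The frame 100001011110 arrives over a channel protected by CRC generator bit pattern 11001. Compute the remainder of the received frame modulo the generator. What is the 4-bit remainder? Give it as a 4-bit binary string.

0101

Modulo-2 division of 100001011110 by 11001:
  pos 0: 10000 XOR 11001 = 01001
  pos 1: 10011 XOR 11001 = 01010
  pos 2: 10100 XOR 11001 = 01101
  pos 3: 11011 XOR 11001 = 00010
  pos 6: 10111 XOR 11001 = 01110
  pos 7: 11100 XOR 11001 = 00101
Remainder = 0101 (nonzero — an error is detected).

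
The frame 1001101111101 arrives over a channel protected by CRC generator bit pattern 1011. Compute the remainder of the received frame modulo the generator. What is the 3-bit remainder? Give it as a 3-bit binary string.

011

Modulo-2 division of 1001101111101 by 1011:
  pos 0: 1001 XOR 1011 = 0010
  pos 2: 1010 XOR 1011 = 0001
  pos 5: 1111 XOR 1011 = 0100
  pos 6: 1001 XOR 1011 = 0010
  pos 8: 1010 XOR 1011 = 0001
Remainder = 011 (nonzero — an error is detected).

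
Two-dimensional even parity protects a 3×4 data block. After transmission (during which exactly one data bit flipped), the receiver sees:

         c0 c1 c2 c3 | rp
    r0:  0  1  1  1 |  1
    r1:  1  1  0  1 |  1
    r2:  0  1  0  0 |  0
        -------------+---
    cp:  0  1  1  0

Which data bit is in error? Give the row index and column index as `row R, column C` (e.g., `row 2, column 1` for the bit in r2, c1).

Recompute each row's even parity and compare to rp:
  r0: data parity 1, sent rp 1 → ok
  r1: data parity 1, sent rp 1 → ok
  r2: data parity 1, sent rp 0 → mismatch
Recompute each column's even parity and compare to cp:
  c0: data parity 1, sent cp 0 → mismatch
  c1: data parity 1, sent cp 1 → ok
  c2: data parity 1, sent cp 1 → ok
  c3: data parity 0, sent cp 0 → ok
Exactly one row (r2) and one column (c0) fail → the flipped bit is at their intersection.

row 2, column 0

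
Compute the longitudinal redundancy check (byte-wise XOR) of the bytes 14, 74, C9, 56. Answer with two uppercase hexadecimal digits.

FF

XOR the bytes together:
  start with 0x14
  0x14 ⊕ 0x74 = 0x60
  0x60 ⊕ 0xC9 = 0xA9
  0xA9 ⊕ 0x56 = 0xFF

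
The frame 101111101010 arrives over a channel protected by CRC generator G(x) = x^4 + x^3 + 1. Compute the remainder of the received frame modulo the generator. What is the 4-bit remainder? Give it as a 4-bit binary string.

1111

Modulo-2 division of 101111101010 by 11001:
  pos 0: 10111 XOR 11001 = 01110
  pos 1: 11101 XOR 11001 = 00100
  pos 3: 10010 XOR 11001 = 01011
  pos 4: 10111 XOR 11001 = 01110
  pos 5: 11100 XOR 11001 = 00101
  pos 7: 10110 XOR 11001 = 01111
Remainder = 1111 (nonzero — an error is detected).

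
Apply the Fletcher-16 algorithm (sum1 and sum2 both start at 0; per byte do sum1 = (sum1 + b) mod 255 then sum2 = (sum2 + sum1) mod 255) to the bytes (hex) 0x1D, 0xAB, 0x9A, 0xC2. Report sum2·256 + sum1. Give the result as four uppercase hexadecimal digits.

6F26

Running sums (mod 255):
  after byte 0 (0x1D): sum1=29, sum2=29
  after byte 1 (0xAB): sum1=200, sum2=229
  after byte 2 (0x9A): sum1=99, sum2=73
  after byte 3 (0xC2): sum1=38, sum2=111
Checksum = sum2·256 + sum1 = 111·256 + 38 = 28454 = 0x6F26.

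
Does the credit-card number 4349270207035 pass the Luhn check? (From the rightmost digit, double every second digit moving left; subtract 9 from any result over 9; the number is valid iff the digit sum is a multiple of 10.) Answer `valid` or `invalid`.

valid

From the right, keep odd positions and double even positions (subtract 9 from any doubled value over 9):
  doubled (positions 2,4,...): 6 5 4 5 9 6 → sum 35
  kept (positions 1,3,...): 5 0 0 0 2 4 4 → sum 15
Total = 50.
50 mod 10 = 0, so the number is valid.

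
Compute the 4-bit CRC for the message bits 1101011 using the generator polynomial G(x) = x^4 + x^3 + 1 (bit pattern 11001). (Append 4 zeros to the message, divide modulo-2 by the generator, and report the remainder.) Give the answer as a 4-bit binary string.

1010

Append 4 zeros: 11010110000. Divide by 11001 (XOR where the leading bit is 1):
  pos 0: 11010 XOR 11001 = 00011
  pos 3: 11110 XOR 11001 = 00111
  pos 5: 11100 XOR 11001 = 00101
Remainder (last 4 bits) = 1010. This is the CRC / FCS.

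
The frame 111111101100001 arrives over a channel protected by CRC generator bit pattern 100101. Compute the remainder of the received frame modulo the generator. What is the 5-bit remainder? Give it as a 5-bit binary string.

00000

Modulo-2 division of 111111101100001 by 100101:
  pos 0: 111111 XOR 100101 = 011010
  pos 1: 110101 XOR 100101 = 010000
  pos 2: 100000 XOR 100101 = 000101
  pos 5: 101110 XOR 100101 = 001011
  pos 7: 101100 XOR 100101 = 001001
  pos 9: 100101 XOR 100101 = 000000
Remainder = 00000 (zero — the frame passes the CRC check).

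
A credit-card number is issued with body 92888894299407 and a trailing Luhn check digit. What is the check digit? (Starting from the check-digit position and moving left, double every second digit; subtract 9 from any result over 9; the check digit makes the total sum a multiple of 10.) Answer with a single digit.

Partial digits right→left: 7 0 4 9 9 2 4 9 8 8 8 8 2 9
Double every second digit counting from the check-digit position (so the 1st, 3rd, 5th, ... of the partial from the right).
  doubled (with −9 where >9): 5 8 9 8 7 7 4 → sum 48
  kept as-is: 0 9 2 9 8 8 9 → sum 45
Total = 48 + 45 = 93.
Check digit = (10 − (93 mod 10)) mod 10 = 7.

7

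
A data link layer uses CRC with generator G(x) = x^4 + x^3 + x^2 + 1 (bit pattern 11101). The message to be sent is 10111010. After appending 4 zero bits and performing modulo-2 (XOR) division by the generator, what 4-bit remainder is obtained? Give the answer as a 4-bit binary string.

1101

Append 4 zeros: 101110100000. Divide by 11101 (XOR where the leading bit is 1):
  pos 0: 10111 XOR 11101 = 01010
  pos 1: 10100 XOR 11101 = 01001
  pos 2: 10011 XOR 11101 = 01110
  pos 3: 11100 XOR 11101 = 00001
  pos 7: 10000 XOR 11101 = 01101
Remainder (last 4 bits) = 1101. This is the CRC / FCS.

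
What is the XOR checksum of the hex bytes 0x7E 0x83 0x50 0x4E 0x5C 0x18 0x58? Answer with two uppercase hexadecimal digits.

XOR the bytes together:
  start with 0x7E
  0x7E ⊕ 0x83 = 0xFD
  0xFD ⊕ 0x50 = 0xAD
  0xAD ⊕ 0x4E = 0xE3
  0xE3 ⊕ 0x5C = 0xBF
  0xBF ⊕ 0x18 = 0xA7
  0xA7 ⊕ 0x58 = 0xFF

FF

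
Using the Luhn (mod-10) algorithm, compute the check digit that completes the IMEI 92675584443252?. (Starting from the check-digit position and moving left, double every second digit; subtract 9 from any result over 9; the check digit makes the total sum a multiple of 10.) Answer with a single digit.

Partial digits right→left: 2 5 2 3 4 4 4 8 5 5 7 6 2 9
Double every second digit counting from the check-digit position (so the 1st, 3rd, 5th, ... of the partial from the right).
  doubled (with −9 where >9): 4 4 8 8 1 5 4 → sum 34
  kept as-is: 5 3 4 8 5 6 9 → sum 40
Total = 34 + 40 = 74.
Check digit = (10 − (74 mod 10)) mod 10 = 6.

6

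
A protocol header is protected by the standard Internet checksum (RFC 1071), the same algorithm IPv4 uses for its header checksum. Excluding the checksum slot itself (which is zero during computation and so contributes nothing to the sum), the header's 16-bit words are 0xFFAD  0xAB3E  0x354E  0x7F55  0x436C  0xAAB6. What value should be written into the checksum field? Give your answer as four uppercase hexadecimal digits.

B24C

One's-complement addition (fold any carry out of bit 15 back into bit 0):
  0xFFAD + 0xAB3E = 0x1AAEB → wrap carry → 0xAAEC
  0xAAEC + 0x354E = 0x0E03A
  0xE03A + 0x7F55 = 0x15F8F → wrap carry → 0x5F90
  0x5F90 + 0x436C = 0x0A2FC
  0xA2FC + 0xAAB6 = 0x14DB2 → wrap carry → 0x4DB3
One's-complement sum = 0x4DB3.
Checksum = ~0x4DB3 & 0xFFFF = 0xB24C.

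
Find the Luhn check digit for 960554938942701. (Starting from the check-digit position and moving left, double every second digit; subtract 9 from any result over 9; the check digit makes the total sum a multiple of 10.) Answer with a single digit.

Partial digits right→left: 1 0 7 2 4 9 8 3 9 4 5 5 0 6 9
Double every second digit counting from the check-digit position (so the 1st, 3rd, 5th, ... of the partial from the right).
  doubled (with −9 where >9): 2 5 8 7 9 1 0 9 → sum 41
  kept as-is: 0 2 9 3 4 5 6 → sum 29
Total = 41 + 29 = 70.
Check digit = (10 − (70 mod 10)) mod 10 = 0.

0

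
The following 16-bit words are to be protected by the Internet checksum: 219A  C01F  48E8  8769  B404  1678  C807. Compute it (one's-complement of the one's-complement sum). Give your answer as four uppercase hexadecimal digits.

BB6F

One's-complement addition (fold any carry out of bit 15 back into bit 0):
  0x219A + 0xC01F = 0x0E1B9
  0xE1B9 + 0x48E8 = 0x12AA1 → wrap carry → 0x2AA2
  0x2AA2 + 0x8769 = 0x0B20B
  0xB20B + 0xB404 = 0x1660F → wrap carry → 0x6610
  0x6610 + 0x1678 = 0x07C88
  0x7C88 + 0xC807 = 0x1448F → wrap carry → 0x4490
One's-complement sum = 0x4490.
Checksum = ~0x4490 & 0xFFFF = 0xBB6F.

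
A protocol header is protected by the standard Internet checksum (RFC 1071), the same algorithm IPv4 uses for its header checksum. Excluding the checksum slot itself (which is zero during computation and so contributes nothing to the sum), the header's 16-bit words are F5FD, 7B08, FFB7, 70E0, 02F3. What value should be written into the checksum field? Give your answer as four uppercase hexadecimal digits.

1B6E

One's-complement addition (fold any carry out of bit 15 back into bit 0):
  0xF5FD + 0x7B08 = 0x17105 → wrap carry → 0x7106
  0x7106 + 0xFFB7 = 0x170BD → wrap carry → 0x70BE
  0x70BE + 0x70E0 = 0x0E19E
  0xE19E + 0x02F3 = 0x0E491
One's-complement sum = 0xE491.
Checksum = ~0xE491 & 0xFFFF = 0x1B6E.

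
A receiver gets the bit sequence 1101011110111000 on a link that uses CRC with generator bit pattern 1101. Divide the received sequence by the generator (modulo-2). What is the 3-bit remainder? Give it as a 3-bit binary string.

Modulo-2 division of 1101011110111000 by 1101:
  pos 0: 1101 XOR 1101 = 0000
  pos 5: 1111 XOR 1101 = 0010
  pos 7: 1001 XOR 1101 = 0100
  pos 8: 1001 XOR 1101 = 0100
  pos 9: 1001 XOR 1101 = 0100
  pos 10: 1000 XOR 1101 = 0101
  pos 11: 1010 XOR 1101 = 0111
  pos 12: 1110 XOR 1101 = 0011
Remainder = 011 (nonzero — an error is detected).

011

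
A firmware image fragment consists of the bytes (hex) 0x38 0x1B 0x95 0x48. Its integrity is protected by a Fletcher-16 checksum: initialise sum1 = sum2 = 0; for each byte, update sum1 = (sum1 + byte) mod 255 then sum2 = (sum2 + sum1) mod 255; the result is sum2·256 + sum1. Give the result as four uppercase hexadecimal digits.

Running sums (mod 255):
  after byte 0 (0x38): sum1=56, sum2=56
  after byte 1 (0x1B): sum1=83, sum2=139
  after byte 2 (0x95): sum1=232, sum2=116
  after byte 3 (0x48): sum1=49, sum2=165
Checksum = sum2·256 + sum1 = 165·256 + 49 = 42289 = 0xA531.

A531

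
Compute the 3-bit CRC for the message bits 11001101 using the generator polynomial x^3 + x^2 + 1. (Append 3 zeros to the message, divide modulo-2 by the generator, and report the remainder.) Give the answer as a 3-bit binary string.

Append 3 zeros: 11001101000. Divide by 1101 (XOR where the leading bit is 1):
  pos 0: 1100 XOR 1101 = 0001
  pos 3: 1110 XOR 1101 = 0011
  pos 5: 1110 XOR 1101 = 0011
  pos 7: 1100 XOR 1101 = 0001
Remainder (last 3 bits) = 001. This is the CRC / FCS.

001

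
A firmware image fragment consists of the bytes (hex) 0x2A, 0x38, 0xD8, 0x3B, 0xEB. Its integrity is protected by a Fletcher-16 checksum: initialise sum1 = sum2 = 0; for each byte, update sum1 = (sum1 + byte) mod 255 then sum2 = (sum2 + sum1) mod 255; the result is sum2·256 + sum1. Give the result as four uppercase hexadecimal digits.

A062

Running sums (mod 255):
  after byte 0 (0x2A): sum1=42, sum2=42
  after byte 1 (0x38): sum1=98, sum2=140
  after byte 2 (0xD8): sum1=59, sum2=199
  after byte 3 (0x3B): sum1=118, sum2=62
  after byte 4 (0xEB): sum1=98, sum2=160
Checksum = sum2·256 + sum1 = 160·256 + 98 = 41058 = 0xA062.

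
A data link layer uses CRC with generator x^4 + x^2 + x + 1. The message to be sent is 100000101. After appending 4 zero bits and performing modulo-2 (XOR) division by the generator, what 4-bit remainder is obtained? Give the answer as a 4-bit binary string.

Append 4 zeros: 1000001010000. Divide by 10111 (XOR where the leading bit is 1):
  pos 0: 10000 XOR 10111 = 00111
  pos 2: 11101 XOR 10111 = 01010
  pos 3: 10100 XOR 10111 = 00011
  pos 6: 11100 XOR 10111 = 01011
  pos 7: 10110 XOR 10111 = 00001
Remainder (last 4 bits) = 0010. This is the CRC / FCS.

0010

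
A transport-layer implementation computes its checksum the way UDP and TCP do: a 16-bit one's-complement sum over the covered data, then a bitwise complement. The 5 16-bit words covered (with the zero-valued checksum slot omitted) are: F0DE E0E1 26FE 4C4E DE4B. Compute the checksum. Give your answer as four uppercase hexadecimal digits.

One's-complement addition (fold any carry out of bit 15 back into bit 0):
  0xF0DE + 0xE0E1 = 0x1D1BF → wrap carry → 0xD1C0
  0xD1C0 + 0x26FE = 0x0F8BE
  0xF8BE + 0x4C4E = 0x1450C → wrap carry → 0x450D
  0x450D + 0xDE4B = 0x12358 → wrap carry → 0x2359
One's-complement sum = 0x2359.
Checksum = ~0x2359 & 0xFFFF = 0xDCA6.

DCA6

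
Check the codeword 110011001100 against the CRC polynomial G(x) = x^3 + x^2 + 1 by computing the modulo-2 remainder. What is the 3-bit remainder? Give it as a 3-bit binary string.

100

Modulo-2 division of 110011001100 by 1101:
  pos 0: 1100 XOR 1101 = 0001
  pos 3: 1110 XOR 1101 = 0011
  pos 5: 1101 XOR 1101 = 0000
Remainder = 100 (nonzero — an error is detected).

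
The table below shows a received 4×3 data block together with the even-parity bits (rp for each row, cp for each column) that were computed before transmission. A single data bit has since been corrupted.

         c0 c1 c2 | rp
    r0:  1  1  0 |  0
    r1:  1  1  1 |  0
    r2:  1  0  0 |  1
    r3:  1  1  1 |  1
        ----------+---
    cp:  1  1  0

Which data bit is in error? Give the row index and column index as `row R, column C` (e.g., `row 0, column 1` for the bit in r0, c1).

row 1, column 0

Recompute each row's even parity and compare to rp:
  r0: data parity 0, sent rp 0 → ok
  r1: data parity 1, sent rp 0 → mismatch
  r2: data parity 1, sent rp 1 → ok
  r3: data parity 1, sent rp 1 → ok
Recompute each column's even parity and compare to cp:
  c0: data parity 0, sent cp 1 → mismatch
  c1: data parity 1, sent cp 1 → ok
  c2: data parity 0, sent cp 0 → ok
Exactly one row (r1) and one column (c0) fail → the flipped bit is at their intersection.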